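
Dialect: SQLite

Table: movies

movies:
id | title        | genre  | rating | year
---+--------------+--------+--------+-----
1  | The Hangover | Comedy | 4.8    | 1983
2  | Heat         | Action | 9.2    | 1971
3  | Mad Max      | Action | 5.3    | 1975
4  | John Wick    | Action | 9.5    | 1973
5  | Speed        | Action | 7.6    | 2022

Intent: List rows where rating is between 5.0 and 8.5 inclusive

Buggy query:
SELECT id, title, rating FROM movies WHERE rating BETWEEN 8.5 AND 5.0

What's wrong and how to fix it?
Bug: BETWEEN expects the lower bound first; with 8.5 AND 5.0 the range is empty

Fix: Swap the bounds so the smaller value comes first

Corrected query:
SELECT id, title, rating FROM movies WHERE rating BETWEEN 5.0 AND 8.5

Result:
id | title   | rating
---+---------+-------
3  | Mad Max | 5.3   
5  | Speed   | 7.6   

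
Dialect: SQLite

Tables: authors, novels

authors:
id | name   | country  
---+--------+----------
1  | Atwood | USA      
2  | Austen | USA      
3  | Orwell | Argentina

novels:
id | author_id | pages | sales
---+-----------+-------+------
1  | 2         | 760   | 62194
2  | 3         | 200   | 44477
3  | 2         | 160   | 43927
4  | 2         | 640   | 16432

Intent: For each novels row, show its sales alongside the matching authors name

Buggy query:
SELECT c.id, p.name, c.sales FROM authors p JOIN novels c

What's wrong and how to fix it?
Bug: JOIN with no ON clause produces a cartesian product; every novels row pairs with every authors row

Fix: Specify the join condition linking the foreign key to the parent id

Corrected query:
SELECT c.id, p.name, c.sales FROM authors p JOIN novels c ON c.author_id = p.id

Result:
id | name   | sales
---+--------+------
1  | Austen | 62194
2  | Orwell | 44477
3  | Austen | 43927
4  | Austen | 16432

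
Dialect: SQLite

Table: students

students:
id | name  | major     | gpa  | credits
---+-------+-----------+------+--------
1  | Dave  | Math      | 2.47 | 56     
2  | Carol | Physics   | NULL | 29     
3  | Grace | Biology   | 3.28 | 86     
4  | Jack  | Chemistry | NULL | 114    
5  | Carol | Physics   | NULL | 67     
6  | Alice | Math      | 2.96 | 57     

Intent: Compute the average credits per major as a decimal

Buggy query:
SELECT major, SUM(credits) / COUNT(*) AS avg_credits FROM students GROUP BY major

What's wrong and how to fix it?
Bug: SUM(credits) and COUNT(*) are both integers; the division truncates the fractional part

Fix: Multiply by 1.0 (or CAST to REAL) to force floating-point division

Corrected query:
SELECT major, SUM(credits) * 1.0 / COUNT(*) AS avg_credits FROM students GROUP BY major

Result:
major     | avg_credits
----------+------------
Biology   | 86         
Chemistry | 114        
Math      | 56.5       
Physics   | 48         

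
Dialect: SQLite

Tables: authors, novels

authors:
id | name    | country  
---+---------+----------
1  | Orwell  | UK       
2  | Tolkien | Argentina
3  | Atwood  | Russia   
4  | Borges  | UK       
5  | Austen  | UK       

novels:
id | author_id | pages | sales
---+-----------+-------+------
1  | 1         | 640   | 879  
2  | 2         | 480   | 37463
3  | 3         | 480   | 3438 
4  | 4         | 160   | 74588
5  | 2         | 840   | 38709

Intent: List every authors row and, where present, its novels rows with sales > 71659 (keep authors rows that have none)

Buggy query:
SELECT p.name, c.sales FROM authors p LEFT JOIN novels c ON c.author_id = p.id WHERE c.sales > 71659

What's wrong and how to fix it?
Bug: Filtering c.sales in WHERE discards the NULL rows produced by LEFT JOIN, turning it into an inner join

Fix: Move the right-table condition into the ON clause so unmatched parents are kept

Corrected query:
SELECT p.name, c.sales FROM authors p LEFT JOIN novels c ON c.author_id = p.id AND c.sales > 71659

Result:
name    | sales
--------+------
Orwell  | NULL 
Tolkien | NULL 
Atwood  | NULL 
Borges  | 74588
Austen  | NULL 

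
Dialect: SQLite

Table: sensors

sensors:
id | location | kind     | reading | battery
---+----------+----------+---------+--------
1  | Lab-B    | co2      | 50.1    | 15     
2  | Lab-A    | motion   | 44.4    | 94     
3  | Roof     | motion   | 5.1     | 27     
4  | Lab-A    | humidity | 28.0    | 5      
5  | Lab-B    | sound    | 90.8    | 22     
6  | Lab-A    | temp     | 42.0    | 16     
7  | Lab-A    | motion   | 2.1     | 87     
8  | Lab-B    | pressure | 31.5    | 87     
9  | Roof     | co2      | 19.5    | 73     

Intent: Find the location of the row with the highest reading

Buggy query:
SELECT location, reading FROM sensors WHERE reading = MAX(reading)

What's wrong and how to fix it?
Bug: WHERE is evaluated per row; an aggregate over the whole table isn't defined there

Fix: Wrap MAX in a scalar subquery so WHERE compares against a single value

Corrected query:
SELECT location, reading FROM sensors WHERE reading = (SELECT MAX(reading) FROM sensors)

Result:
location | reading
---------+--------
Lab-B    | 90.8   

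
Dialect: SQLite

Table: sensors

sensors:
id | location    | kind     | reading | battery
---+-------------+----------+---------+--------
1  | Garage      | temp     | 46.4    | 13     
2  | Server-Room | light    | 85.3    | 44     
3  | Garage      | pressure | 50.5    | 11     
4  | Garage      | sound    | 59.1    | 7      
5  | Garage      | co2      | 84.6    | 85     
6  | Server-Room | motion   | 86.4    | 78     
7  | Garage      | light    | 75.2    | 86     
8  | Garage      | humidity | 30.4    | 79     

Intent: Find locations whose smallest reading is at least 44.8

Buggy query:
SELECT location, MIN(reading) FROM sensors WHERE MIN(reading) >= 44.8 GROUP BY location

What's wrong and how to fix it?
Bug: MIN() in WHERE is a misuse of aggregate

Fix: Use HAVING for the per-group MIN condition

Corrected query:
SELECT location, MIN(reading) FROM sensors GROUP BY location HAVING MIN(reading) >= 44.8

Result:
location    | MIN(reading)
------------+-------------
Server-Room | 85.3        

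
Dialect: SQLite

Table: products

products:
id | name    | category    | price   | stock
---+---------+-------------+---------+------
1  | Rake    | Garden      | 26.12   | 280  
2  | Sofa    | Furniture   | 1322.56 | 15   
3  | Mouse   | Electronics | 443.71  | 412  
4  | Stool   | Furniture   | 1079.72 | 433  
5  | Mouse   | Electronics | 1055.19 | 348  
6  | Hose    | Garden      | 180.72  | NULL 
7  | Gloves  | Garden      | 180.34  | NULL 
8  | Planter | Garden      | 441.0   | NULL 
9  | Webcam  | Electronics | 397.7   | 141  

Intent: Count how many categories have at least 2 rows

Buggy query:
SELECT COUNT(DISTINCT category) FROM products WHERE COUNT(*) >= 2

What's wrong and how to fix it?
Bug: WHERE filters individual rows, not groups, so a group-level COUNT is invalid there

Fix: Group first with HAVING COUNT(*) >= 2, then COUNT the resulting groups

Corrected query:
SELECT COUNT(*) FROM (SELECT category FROM products GROUP BY category HAVING COUNT(*) >= 2)

Result:
COUNT(*)
--------
3       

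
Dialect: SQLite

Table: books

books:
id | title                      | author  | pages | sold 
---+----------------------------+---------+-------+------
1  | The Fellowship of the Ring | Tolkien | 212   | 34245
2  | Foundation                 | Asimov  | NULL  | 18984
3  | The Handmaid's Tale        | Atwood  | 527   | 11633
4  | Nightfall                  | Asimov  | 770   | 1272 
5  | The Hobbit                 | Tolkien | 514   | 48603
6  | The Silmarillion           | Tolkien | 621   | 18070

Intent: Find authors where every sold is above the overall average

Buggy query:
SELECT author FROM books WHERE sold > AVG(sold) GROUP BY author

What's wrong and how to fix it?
Bug: WHERE evaluates per row before aggregation, so AVG() is unavailable

Fix: Compute the overall average in a scalar subquery and compare each group's MIN against it in HAVING

Corrected query:
SELECT author FROM books GROUP BY author HAVING MIN(sold) > (SELECT AVG(sold) FROM books)

Result:
(no rows)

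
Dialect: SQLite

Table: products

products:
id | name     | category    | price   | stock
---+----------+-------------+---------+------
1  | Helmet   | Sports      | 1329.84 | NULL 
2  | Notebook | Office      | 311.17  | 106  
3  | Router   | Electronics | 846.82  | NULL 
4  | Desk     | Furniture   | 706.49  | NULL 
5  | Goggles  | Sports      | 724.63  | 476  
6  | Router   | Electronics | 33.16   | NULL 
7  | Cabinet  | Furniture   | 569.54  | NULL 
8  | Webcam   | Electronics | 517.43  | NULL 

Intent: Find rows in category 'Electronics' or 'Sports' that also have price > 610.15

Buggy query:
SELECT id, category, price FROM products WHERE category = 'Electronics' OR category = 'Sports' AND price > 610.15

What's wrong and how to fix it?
Bug: Without parentheses, AND is evaluated before OR, so the price filter only applies to the 'Sports' branch

Fix: Group the OR with parentheses (or use IN), then AND the threshold

Corrected query:
SELECT id, category, price FROM products WHERE (category = 'Electronics' OR category = 'Sports') AND price > 610.15

Result:
id | category    | price  
---+-------------+--------
1  | Sports      | 1329.84
3  | Electronics | 846.82 
5  | Sports      | 724.63 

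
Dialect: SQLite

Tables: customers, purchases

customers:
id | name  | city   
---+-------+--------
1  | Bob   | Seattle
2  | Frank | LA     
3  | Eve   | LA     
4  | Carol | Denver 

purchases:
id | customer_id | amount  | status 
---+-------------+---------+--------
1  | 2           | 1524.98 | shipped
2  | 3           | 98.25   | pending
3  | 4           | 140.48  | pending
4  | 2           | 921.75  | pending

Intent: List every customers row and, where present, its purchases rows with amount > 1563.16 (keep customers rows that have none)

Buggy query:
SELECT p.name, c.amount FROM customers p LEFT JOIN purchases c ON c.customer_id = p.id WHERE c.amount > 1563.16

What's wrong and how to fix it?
Bug: Filtering c.amount in WHERE discards the NULL rows produced by LEFT JOIN, turning it into an inner join

Fix: Move the right-table condition into the ON clause so unmatched parents are kept

Corrected query:
SELECT p.name, c.amount FROM customers p LEFT JOIN purchases c ON c.customer_id = p.id AND c.amount > 1563.16

Result:
name  | amount
------+-------
Bob   | NULL  
Frank | NULL  
Eve   | NULL  
Carol | NULL  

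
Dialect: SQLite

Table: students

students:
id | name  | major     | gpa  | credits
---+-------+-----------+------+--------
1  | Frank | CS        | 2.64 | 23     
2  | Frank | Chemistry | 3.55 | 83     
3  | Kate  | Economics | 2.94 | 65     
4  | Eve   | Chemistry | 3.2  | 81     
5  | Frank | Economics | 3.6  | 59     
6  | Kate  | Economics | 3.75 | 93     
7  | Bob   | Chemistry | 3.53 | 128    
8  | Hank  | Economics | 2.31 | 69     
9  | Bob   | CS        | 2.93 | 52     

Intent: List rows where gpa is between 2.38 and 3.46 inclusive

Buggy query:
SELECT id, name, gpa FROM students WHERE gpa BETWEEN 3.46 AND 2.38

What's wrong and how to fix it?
Bug: The bounds are reversed; BETWEEN a AND b requires a <= b to match anything

Fix: Swap the bounds so the smaller value comes first

Corrected query:
SELECT id, name, gpa FROM students WHERE gpa BETWEEN 2.38 AND 3.46

Result:
id | name  | gpa 
---+-------+-----
1  | Frank | 2.64
3  | Kate  | 2.94
4  | Eve   | 3.2 
9  | Bob   | 2.93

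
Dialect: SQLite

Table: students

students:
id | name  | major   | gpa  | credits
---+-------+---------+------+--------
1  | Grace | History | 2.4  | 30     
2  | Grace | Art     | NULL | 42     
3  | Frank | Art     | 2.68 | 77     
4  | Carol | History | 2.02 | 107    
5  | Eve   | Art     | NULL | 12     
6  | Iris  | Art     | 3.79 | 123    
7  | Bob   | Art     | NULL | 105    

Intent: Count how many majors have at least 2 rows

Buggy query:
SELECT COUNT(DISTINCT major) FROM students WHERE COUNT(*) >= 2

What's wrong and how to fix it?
Bug: WHERE filters individual rows, not groups, so a group-level COUNT is invalid there

Fix: Group first with HAVING COUNT(*) >= 2, then COUNT the resulting groups

Corrected query:
SELECT COUNT(*) FROM (SELECT major FROM students GROUP BY major HAVING COUNT(*) >= 2)

Result:
COUNT(*)
--------
2       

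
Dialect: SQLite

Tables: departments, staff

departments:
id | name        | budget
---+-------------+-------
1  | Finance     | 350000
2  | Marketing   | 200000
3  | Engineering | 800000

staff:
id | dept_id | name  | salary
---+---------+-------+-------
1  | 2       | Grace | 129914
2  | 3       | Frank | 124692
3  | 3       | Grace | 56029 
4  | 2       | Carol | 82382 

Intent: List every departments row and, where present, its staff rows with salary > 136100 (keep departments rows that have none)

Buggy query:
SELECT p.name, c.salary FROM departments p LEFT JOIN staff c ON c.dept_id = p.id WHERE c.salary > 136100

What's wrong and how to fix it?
Bug: Filtering c.salary in WHERE discards the NULL rows produced by LEFT JOIN, turning it into an inner join

Fix: Move the right-table condition into the ON clause so unmatched parents are kept

Corrected query:
SELECT p.name, c.salary FROM departments p LEFT JOIN staff c ON c.dept_id = p.id AND c.salary > 136100

Result:
name        | salary
------------+-------
Finance     | NULL  
Marketing   | NULL  
Engineering | NULL  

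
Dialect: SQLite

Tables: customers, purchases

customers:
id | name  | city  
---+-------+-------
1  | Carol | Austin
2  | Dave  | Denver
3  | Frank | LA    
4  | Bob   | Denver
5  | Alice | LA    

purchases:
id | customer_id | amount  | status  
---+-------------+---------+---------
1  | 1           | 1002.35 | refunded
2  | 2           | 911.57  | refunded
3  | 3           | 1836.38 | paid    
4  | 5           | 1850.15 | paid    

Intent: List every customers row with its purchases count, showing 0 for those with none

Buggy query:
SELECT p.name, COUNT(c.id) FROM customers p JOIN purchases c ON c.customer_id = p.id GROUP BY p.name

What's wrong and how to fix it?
Bug: An inner join excludes parents with zero children

Fix: Use LEFT JOIN so parents without children still appear (COUNT(c.id) gives 0)

Corrected query:
SELECT p.name, COUNT(c.id) FROM customers p LEFT JOIN purchases c ON c.customer_id = p.id GROUP BY p.name

Result:
name  | COUNT(c.id)
------+------------
Alice | 1          
Bob   | 0          
Carol | 1          
Dave  | 1          
Frank | 1          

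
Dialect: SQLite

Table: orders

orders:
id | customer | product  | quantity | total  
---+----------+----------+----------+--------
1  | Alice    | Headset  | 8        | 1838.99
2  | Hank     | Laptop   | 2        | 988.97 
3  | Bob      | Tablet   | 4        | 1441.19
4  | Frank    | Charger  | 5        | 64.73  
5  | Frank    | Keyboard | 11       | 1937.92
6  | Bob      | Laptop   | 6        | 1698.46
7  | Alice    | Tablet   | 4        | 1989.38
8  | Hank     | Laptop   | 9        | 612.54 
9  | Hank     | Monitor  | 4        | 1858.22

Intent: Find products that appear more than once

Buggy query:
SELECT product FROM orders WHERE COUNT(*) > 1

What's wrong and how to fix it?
Bug: COUNT(*) is an aggregate and cannot be used in WHERE

Fix: GROUP BY product, then filter groups with HAVING COUNT(*) > 1

Corrected query:
SELECT product FROM orders GROUP BY product HAVING COUNT(*) > 1

Result:
product
-------
Laptop 
Tablet 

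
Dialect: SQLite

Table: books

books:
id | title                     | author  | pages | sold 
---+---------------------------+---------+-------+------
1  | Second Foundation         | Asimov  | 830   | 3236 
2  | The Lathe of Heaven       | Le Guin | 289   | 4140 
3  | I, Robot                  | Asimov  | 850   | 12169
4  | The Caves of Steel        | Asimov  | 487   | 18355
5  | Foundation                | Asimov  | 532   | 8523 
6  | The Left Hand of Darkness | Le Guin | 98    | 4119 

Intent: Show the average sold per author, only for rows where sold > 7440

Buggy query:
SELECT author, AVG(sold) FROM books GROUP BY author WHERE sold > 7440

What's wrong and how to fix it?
Bug: Row-level WHERE must come before GROUP BY in the clause order

Fix: Place WHERE between FROM and GROUP BY

Corrected query:
SELECT author, AVG(sold) FROM books WHERE sold > 7440 GROUP BY author

Result:
author | AVG(sold)   
-------+-------------
Asimov | 13015.666667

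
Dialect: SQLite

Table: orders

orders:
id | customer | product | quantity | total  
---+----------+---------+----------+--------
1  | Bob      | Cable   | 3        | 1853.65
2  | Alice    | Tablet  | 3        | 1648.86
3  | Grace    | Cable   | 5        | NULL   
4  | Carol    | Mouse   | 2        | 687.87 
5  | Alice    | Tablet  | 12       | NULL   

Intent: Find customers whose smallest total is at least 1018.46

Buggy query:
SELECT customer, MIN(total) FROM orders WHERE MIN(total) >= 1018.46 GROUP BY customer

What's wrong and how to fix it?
Bug: Aggregates like MIN are computed per group after WHERE runs

Fix: Use HAVING for the per-group MIN condition

Corrected query:
SELECT customer, MIN(total) FROM orders GROUP BY customer HAVING MIN(total) >= 1018.46

Result:
customer | MIN(total)
---------+-----------
Alice    | 1648.86   
Bob      | 1853.65   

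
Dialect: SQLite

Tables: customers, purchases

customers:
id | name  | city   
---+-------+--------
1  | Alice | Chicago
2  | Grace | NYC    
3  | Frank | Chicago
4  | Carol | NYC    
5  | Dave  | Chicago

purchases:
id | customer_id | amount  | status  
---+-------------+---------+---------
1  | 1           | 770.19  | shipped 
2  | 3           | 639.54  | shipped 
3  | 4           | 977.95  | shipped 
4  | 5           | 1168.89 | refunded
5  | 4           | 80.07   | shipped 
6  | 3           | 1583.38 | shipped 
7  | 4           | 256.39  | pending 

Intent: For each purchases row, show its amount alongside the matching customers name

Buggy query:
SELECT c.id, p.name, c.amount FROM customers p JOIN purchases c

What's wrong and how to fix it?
Bug: Missing join condition: each purchases row is matched to all customers rows instead of just its own

Fix: Specify the join condition linking the foreign key to the parent id

Corrected query:
SELECT c.id, p.name, c.amount FROM customers p JOIN purchases c ON c.customer_id = p.id

Result:
id | name  | amount 
---+-------+--------
1  | Alice | 770.19 
2  | Frank | 639.54 
3  | Carol | 977.95 
4  | Dave  | 1168.89
5  | Carol | 80.07  
6  | Frank | 1583.38
7  | Carol | 256.39 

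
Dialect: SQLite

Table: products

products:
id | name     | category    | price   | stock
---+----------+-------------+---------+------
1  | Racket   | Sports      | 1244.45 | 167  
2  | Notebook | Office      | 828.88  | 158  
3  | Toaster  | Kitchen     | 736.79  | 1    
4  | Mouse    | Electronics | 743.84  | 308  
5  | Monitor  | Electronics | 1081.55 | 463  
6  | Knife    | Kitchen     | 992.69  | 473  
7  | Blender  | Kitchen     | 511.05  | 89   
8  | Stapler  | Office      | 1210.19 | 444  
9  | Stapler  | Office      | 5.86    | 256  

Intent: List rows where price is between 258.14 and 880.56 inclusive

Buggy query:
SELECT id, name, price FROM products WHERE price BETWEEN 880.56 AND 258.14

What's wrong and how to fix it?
Bug: The bounds are reversed; BETWEEN a AND b requires a <= b to match anything

Fix: Swap the bounds so the smaller value comes first

Corrected query:
SELECT id, name, price FROM products WHERE price BETWEEN 258.14 AND 880.56

Result:
id | name     | price 
---+----------+-------
2  | Notebook | 828.88
3  | Toaster  | 736.79
4  | Mouse    | 743.84
7  | Blender  | 511.05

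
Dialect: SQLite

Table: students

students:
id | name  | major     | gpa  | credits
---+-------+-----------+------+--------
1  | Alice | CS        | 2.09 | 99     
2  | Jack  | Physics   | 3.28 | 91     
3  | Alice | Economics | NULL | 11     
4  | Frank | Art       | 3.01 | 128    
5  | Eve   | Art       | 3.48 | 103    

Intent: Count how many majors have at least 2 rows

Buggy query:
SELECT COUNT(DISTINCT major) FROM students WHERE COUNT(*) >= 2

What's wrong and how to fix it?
Bug: WHERE filters individual rows, not groups, so a group-level COUNT is invalid there

Fix: Use a subquery that GROUPs and filters with HAVING, then count its rows

Corrected query:
SELECT COUNT(*) FROM (SELECT major FROM students GROUP BY major HAVING COUNT(*) >= 2)

Result:
COUNT(*)
--------
1       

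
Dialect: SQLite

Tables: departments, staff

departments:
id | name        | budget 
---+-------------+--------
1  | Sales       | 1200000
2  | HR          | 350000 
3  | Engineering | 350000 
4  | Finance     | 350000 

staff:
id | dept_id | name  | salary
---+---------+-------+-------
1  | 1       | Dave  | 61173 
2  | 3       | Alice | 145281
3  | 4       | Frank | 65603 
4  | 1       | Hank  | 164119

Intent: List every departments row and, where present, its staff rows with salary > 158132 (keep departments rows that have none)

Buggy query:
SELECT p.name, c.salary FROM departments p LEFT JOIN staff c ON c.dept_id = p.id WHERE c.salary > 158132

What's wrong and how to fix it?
Bug: A WHERE condition on the right-hand table after LEFT JOIN drops unmatched parents

Fix: Move the right-table condition into the ON clause so unmatched parents are kept

Corrected query:
SELECT p.name, c.salary FROM departments p LEFT JOIN staff c ON c.dept_id = p.id AND c.salary > 158132

Result:
name        | salary
------------+-------
Sales       | 164119
HR          | NULL  
Engineering | NULL  
Finance     | NULL  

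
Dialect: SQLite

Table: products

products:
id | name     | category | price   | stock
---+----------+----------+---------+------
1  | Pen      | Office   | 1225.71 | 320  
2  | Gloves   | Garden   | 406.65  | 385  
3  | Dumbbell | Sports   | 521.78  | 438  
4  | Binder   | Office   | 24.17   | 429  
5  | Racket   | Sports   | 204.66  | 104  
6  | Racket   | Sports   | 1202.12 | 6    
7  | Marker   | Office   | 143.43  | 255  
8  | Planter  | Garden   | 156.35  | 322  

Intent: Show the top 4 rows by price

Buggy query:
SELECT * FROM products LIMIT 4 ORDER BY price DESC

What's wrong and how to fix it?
Bug: LIMIT must come after ORDER BY

Fix: Swap the clauses: ORDER BY first, then LIMIT

Corrected query:
SELECT * FROM products ORDER BY price DESC LIMIT 4

Result:
id | name     | category | price   | stock
---+----------+----------+---------+------
1  | Pen      | Office   | 1225.71 | 320  
6  | Racket   | Sports   | 1202.12 | 6    
3  | Dumbbell | Sports   | 521.78  | 438  
2  | Gloves   | Garden   | 406.65  | 385  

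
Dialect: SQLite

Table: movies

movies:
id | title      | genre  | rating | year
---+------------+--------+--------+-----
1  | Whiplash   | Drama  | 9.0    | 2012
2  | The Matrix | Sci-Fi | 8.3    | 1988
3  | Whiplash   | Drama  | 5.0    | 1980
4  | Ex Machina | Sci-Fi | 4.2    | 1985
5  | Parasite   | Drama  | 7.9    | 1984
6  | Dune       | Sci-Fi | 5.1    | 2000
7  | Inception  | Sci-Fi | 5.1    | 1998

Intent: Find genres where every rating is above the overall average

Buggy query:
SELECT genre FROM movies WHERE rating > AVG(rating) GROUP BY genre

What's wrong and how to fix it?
Bug: AVG() is an aggregate; it can't sit directly in WHERE

Fix: Compute the overall average in a scalar subquery and compare each group's MIN against it in HAVING

Corrected query:
SELECT genre FROM movies GROUP BY genre HAVING MIN(rating) > (SELECT AVG(rating) FROM movies)

Result:
(no rows)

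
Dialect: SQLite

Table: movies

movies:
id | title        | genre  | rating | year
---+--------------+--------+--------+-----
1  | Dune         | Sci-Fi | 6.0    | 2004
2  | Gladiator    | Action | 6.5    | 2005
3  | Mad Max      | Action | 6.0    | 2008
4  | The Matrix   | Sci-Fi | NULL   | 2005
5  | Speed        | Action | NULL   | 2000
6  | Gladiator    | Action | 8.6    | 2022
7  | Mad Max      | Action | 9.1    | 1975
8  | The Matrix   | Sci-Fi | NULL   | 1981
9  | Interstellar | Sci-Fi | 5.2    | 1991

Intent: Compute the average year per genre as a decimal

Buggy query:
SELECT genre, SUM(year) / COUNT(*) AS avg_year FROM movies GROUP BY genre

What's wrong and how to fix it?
Bug: SUM(year) and COUNT(*) are both integers; the division truncates the fractional part

Fix: Multiply by 1.0 (or CAST to REAL) to force floating-point division

Corrected query:
SELECT genre, SUM(year) * 1.0 / COUNT(*) AS avg_year FROM movies GROUP BY genre

Result:
genre  | avg_year
-------+---------
Action | 2002    
Sci-Fi | 1995.25 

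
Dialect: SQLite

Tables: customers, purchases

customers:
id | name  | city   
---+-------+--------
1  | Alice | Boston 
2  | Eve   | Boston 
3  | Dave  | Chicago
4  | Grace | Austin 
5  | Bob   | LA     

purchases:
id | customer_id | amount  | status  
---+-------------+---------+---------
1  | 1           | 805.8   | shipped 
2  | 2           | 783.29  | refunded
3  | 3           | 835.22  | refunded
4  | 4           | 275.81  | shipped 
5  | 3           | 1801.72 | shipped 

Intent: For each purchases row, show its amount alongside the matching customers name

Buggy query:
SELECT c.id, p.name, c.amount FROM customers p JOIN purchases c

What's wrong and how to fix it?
Bug: JOIN with no ON clause produces a cartesian product; every purchases row pairs with every customers row

Fix: Add ON c.customer_id = p.id to the JOIN

Corrected query:
SELECT c.id, p.name, c.amount FROM customers p JOIN purchases c ON c.customer_id = p.id

Result:
id | name  | amount 
---+-------+--------
1  | Alice | 805.8  
2  | Eve   | 783.29 
3  | Dave  | 835.22 
4  | Grace | 275.81 
5  | Dave  | 1801.72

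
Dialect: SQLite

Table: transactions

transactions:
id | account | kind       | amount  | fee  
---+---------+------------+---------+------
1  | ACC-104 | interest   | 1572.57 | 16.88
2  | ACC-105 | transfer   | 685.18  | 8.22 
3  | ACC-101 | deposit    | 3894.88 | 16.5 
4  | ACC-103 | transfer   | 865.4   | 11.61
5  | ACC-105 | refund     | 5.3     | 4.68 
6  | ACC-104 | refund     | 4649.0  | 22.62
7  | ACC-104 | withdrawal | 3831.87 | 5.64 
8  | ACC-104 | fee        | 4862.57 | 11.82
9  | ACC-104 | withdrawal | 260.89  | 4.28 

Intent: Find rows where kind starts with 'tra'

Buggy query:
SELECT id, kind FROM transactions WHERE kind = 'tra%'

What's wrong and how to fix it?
Bug: Wildcards only work with LIKE; '=' treats '%' as a literal character

Fix: Use LIKE for wildcard pattern matching

Corrected query:
SELECT id, kind FROM transactions WHERE kind LIKE 'tra%'

Result:
id | kind    
---+---------
2  | transfer
4  | transfer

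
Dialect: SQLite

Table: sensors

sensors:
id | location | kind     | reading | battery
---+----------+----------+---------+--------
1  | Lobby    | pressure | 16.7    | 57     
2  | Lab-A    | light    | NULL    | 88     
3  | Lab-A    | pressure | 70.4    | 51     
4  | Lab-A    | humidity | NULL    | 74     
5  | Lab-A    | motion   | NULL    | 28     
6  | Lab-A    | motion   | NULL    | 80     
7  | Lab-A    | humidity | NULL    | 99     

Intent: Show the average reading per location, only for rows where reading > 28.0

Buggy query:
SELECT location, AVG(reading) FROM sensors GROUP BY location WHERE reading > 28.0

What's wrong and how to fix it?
Bug: Row-level WHERE must come before GROUP BY in the clause order

Fix: Place WHERE between FROM and GROUP BY

Corrected query:
SELECT location, AVG(reading) FROM sensors WHERE reading > 28.0 GROUP BY location

Result:
location | AVG(reading)
---------+-------------
Lab-A    | 70.4        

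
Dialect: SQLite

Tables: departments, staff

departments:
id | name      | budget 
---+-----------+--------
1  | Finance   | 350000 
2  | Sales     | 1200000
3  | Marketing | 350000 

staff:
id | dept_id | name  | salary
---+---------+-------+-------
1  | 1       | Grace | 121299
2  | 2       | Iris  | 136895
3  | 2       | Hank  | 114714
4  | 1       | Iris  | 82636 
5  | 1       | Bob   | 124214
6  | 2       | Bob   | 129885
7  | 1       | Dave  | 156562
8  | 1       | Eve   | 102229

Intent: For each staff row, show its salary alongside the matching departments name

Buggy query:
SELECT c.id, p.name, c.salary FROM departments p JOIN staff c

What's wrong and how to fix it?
Bug: JOIN with no ON clause produces a cartesian product; every staff row pairs with every departments row

Fix: Add ON c.dept_id = p.id to the JOIN

Corrected query:
SELECT c.id, p.name, c.salary FROM departments p JOIN staff c ON c.dept_id = p.id

Result:
id | name    | salary
---+---------+-------
1  | Finance | 121299
2  | Sales   | 136895
3  | Sales   | 114714
4  | Finance | 82636 
5  | Finance | 124214
6  | Sales   | 129885
7  | Finance | 156562
8  | Finance | 102229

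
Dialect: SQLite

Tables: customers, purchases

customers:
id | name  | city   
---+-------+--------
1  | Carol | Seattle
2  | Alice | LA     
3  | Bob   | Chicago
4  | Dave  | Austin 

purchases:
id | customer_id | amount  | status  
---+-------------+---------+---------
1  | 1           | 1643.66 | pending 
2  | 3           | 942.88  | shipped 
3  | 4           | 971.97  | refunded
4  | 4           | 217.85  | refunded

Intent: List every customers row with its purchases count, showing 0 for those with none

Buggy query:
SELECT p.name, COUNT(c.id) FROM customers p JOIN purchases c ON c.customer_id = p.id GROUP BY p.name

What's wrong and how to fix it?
Bug: An inner join excludes parents with zero children

Fix: Use LEFT JOIN so parents without children still appear (COUNT(c.id) gives 0)

Corrected query:
SELECT p.name, COUNT(c.id) FROM customers p LEFT JOIN purchases c ON c.customer_id = p.id GROUP BY p.name

Result:
name  | COUNT(c.id)
------+------------
Alice | 0          
Bob   | 1          
Carol | 1          
Dave  | 2          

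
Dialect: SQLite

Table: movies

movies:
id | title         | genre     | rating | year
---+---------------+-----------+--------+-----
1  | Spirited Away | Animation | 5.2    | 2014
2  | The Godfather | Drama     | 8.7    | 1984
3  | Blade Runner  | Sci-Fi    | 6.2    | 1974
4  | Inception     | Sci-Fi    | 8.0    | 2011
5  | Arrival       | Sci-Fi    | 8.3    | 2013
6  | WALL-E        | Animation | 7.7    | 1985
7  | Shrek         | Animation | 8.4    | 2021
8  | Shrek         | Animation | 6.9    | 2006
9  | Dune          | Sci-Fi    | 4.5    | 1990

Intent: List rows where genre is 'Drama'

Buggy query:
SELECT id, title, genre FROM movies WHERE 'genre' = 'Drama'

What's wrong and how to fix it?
Bug: Single quotes denote string literals in SQL; the column name is being compared as a constant string

Fix: Reference the column as genre without single quotes

Corrected query:
SELECT id, title, genre FROM movies WHERE genre = 'Drama'

Result:
id | title         | genre
---+---------------+------
2  | The Godfather | Drama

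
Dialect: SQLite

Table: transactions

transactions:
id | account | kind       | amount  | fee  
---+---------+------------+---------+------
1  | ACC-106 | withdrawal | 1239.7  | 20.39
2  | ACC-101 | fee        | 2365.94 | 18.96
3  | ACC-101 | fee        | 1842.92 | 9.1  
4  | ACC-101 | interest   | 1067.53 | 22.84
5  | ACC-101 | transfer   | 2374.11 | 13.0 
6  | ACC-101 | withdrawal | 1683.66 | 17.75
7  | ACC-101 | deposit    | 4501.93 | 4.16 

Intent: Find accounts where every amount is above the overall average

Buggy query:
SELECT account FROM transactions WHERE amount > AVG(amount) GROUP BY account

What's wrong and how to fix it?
Bug: WHERE evaluates per row before aggregation, so AVG() is unavailable

Fix: Compute the overall average in a scalar subquery and compare each group's MIN against it in HAVING

Corrected query:
SELECT account FROM transactions GROUP BY account HAVING MIN(amount) > (SELECT AVG(amount) FROM transactions)

Result:
(no rows)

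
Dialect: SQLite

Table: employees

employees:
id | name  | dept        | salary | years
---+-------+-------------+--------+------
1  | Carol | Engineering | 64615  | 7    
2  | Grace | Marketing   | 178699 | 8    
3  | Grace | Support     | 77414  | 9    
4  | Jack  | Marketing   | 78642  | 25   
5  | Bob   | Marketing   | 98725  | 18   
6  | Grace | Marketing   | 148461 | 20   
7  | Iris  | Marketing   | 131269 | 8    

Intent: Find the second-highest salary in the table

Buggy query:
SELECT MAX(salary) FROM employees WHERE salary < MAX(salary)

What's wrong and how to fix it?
Bug: MAX(salary) on the right of the comparison is an aggregate-in-WHERE error

Fix: Compute the overall MAX in a subquery, then take MAX of rows below it

Corrected query:
SELECT MAX(salary) FROM employees WHERE salary < (SELECT MAX(salary) FROM employees)

Result:
MAX(salary)
-----------
148461     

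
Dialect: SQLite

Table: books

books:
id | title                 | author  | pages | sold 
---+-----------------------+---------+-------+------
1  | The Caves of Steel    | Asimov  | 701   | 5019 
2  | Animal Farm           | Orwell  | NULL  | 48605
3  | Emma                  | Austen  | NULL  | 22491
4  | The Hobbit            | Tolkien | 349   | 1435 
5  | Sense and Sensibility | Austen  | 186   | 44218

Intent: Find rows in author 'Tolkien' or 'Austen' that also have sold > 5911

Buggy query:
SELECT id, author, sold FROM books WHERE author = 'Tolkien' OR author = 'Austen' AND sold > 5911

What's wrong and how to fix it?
Bug: Without parentheses, AND is evaluated before OR, so the sold filter only applies to the 'Austen' branch

Fix: Group the OR with parentheses (or use IN), then AND the threshold

Corrected query:
SELECT id, author, sold FROM books WHERE (author = 'Tolkien' OR author = 'Austen') AND sold > 5911

Result:
id | author | sold 
---+--------+------
3  | Austen | 22491
5  | Austen | 44218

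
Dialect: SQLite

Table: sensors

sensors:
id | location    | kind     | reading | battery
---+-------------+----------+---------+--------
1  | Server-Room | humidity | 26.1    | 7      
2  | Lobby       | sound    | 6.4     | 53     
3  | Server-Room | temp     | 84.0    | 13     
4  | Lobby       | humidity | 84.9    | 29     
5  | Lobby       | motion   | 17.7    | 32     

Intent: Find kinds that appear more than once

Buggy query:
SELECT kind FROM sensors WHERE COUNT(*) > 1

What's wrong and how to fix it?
Bug: WHERE can't reference COUNT(*); aggregates are computed after WHERE

Fix: GROUP BY kind, then filter groups with HAVING COUNT(*) > 1

Corrected query:
SELECT kind FROM sensors GROUP BY kind HAVING COUNT(*) > 1

Result:
kind    
--------
humidity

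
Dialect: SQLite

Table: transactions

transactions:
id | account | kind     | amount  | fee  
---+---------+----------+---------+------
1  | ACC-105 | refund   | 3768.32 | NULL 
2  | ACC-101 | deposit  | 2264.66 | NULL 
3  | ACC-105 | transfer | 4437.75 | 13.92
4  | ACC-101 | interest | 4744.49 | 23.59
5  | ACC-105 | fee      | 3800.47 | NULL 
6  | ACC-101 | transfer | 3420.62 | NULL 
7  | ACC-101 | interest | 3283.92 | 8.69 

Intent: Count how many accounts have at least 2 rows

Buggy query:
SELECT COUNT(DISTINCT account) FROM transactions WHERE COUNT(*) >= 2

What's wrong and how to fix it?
Bug: WHERE filters individual rows, not groups, so a group-level COUNT is invalid there

Fix: Use a subquery that GROUPs and filters with HAVING, then count its rows

Corrected query:
SELECT COUNT(*) FROM (SELECT account FROM transactions GROUP BY account HAVING COUNT(*) >= 2)

Result:
COUNT(*)
--------
2       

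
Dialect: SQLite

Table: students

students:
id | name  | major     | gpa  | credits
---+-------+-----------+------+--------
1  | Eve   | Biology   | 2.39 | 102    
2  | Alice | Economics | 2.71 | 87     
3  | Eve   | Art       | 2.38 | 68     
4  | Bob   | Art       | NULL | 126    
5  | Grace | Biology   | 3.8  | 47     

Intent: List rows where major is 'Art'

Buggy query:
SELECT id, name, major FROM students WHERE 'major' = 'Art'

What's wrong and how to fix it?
Bug: 'major' in single quotes is a string literal, not the column; the comparison is literal-vs-literal and never true

Fix: Reference the column as major without single quotes

Corrected query:
SELECT id, name, major FROM students WHERE major = 'Art'

Result:
id | name | major
---+------+------
3  | Eve  | Art  
4  | Bob  | Art  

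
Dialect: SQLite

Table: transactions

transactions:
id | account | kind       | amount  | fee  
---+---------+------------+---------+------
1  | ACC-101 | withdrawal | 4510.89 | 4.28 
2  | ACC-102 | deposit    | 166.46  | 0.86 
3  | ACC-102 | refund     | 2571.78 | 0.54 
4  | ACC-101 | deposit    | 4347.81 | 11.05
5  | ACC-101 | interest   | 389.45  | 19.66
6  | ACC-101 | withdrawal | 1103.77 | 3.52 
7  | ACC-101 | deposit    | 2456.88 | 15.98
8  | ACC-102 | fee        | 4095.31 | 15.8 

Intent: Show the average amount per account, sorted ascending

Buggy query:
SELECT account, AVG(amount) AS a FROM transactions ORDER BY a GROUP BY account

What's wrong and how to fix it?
Bug: ORDER BY appears before GROUP BY; SQL clause order requires GROUP BY first

Fix: Reorder: SELECT … FROM … GROUP BY … ORDER BY …

Corrected query:
SELECT account, AVG(amount) AS a FROM transactions GROUP BY account ORDER BY a

Result:
account | a      
--------+--------
ACC-102 | 2277.85
ACC-101 | 2561.76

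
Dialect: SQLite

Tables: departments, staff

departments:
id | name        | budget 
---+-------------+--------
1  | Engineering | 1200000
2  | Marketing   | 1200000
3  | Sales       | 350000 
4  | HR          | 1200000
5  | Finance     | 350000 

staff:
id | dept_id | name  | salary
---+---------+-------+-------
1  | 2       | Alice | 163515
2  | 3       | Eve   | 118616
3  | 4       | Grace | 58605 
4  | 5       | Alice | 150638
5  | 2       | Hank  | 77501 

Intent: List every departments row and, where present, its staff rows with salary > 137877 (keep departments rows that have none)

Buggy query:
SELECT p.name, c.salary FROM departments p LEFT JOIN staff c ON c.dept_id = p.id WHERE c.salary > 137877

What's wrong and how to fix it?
Bug: Filtering c.salary in WHERE discards the NULL rows produced by LEFT JOIN, turning it into an inner join

Fix: Move the right-table condition into the ON clause so unmatched parents are kept

Corrected query:
SELECT p.name, c.salary FROM departments p LEFT JOIN staff c ON c.dept_id = p.id AND c.salary > 137877

Result:
name        | salary
------------+-------
Engineering | NULL  
Marketing   | 163515
Sales       | NULL  
HR          | NULL  
Finance     | 150638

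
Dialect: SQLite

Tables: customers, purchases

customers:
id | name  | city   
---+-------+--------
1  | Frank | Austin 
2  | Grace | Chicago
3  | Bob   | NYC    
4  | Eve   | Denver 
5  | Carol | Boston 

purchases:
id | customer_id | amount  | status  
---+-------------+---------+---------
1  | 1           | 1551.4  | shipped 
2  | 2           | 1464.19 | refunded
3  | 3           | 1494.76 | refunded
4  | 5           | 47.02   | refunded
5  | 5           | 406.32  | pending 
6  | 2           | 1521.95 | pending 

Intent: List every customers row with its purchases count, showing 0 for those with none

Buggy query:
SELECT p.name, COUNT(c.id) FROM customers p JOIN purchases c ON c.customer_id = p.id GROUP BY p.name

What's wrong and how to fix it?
Bug: An inner join excludes parents with zero children

Fix: Use LEFT JOIN so parents without children still appear (COUNT(c.id) gives 0)

Corrected query:
SELECT p.name, COUNT(c.id) FROM customers p LEFT JOIN purchases c ON c.customer_id = p.id GROUP BY p.name

Result:
name  | COUNT(c.id)
------+------------
Bob   | 1          
Carol | 2          
Eve   | 0          
Frank | 1          
Grace | 2          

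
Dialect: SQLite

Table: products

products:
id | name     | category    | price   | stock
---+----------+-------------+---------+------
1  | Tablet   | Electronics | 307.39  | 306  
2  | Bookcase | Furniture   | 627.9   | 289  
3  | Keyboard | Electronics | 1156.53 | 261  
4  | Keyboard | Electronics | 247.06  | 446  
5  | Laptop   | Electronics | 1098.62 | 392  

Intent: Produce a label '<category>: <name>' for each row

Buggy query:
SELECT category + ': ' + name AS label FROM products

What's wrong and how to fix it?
Bug: SQLite uses || for string concatenation; + coerces text to numbers (yielding 0)

Fix: Use the || operator for string concatenation

Corrected query:
SELECT category || ': ' || name AS label FROM products

Result:
label                
---------------------
Electronics: Tablet  
Furniture: Bookcase  
Electronics: Keyboard
Electronics: Keyboard
Electronics: Laptop  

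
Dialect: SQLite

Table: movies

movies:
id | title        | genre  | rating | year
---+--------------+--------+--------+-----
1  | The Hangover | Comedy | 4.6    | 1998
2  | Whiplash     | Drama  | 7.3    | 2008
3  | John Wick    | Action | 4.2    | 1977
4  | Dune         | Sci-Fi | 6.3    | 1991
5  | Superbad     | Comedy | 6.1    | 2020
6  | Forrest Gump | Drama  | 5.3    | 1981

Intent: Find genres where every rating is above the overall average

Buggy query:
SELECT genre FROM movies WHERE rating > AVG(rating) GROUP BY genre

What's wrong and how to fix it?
Bug: AVG() is an aggregate; it can't sit directly in WHERE

Fix: Compute the overall average in a scalar subquery and compare each group's MIN against it in HAVING

Corrected query:
SELECT genre FROM movies GROUP BY genre HAVING MIN(rating) > (SELECT AVG(rating) FROM movies)

Result:
genre 
------
Sci-Fi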